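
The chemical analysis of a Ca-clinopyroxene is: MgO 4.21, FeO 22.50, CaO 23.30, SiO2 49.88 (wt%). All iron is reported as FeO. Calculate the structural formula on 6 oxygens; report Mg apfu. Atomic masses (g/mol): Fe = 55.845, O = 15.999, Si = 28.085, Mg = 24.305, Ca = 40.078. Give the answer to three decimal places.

0.251 Mg apfu

MgO (M=40.304): mol = 0.10446; Mg = 0.10446, O = 0.10446.
FeO (M=71.844): mol = 0.31318; Fe = 0.31318, O = 0.31318.
CaO (M=56.077): mol = 0.41550; Ca = 0.41550, O = 0.41550.
SiO2 (M=60.083): mol = 0.83018; Si = 0.83018, O = 1.66036.
ΣO = 2.49350; factor = 6/ΣO = 2.40626.
Mg apfu = 0.10446 × 2.40626 = 0.251.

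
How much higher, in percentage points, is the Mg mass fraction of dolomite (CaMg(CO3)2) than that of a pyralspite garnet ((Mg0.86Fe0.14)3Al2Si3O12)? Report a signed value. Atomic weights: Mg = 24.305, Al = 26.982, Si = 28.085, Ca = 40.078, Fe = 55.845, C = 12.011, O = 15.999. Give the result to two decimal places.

M(CaMg(CO3)2) = 184.399 g/mol, so wt% Mg = 24.305/184.399 × 100 = 13.18%.
M((Mg0.86Fe0.14)3Al2Si3O12) = 416.369 g/mol, so wt% Mg = 62.707/416.369 × 100 = 15.06%.
13.18 − 15.06 = -1.88 pp.

-1.88 percentage points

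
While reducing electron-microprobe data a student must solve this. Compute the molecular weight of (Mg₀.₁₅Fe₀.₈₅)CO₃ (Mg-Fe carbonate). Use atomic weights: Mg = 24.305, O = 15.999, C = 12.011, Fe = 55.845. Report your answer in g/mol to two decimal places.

111.12 g/mol

M = 0.15·24.305 + 0.85·55.845 + 1·12.011 + 3·15.999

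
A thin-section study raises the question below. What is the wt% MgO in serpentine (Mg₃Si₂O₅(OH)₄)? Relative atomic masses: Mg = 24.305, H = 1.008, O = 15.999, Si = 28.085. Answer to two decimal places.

43.63 wt%

Molar mass of Mg₃Si₂O₅(OH)₄ = 3·24.305 + 2·28.085 + 9·15.999 + 4·1.008 = 277.108 g/mol.
Each formula unit contains 3 Mg, equivalent to 3/1 = 3.0000 mol MgO.
M(MgO) = 1×24.305 + 1×15.999 = 40.304 g/mol.
Mass of MgO per formula unit = 3.0000 × 40.304 = 120.912 g.
MgO wt% = 120.912 / 277.108 × 100 = 43.63%.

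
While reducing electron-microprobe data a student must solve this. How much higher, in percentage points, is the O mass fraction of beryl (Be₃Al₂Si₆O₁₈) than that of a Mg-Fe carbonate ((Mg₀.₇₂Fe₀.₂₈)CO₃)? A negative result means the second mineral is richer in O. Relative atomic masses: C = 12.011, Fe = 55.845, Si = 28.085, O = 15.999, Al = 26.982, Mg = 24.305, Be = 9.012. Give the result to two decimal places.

2.05 percentage points

O in Be₃Al₂Si₆O₁₈: molar mass 537.492 g/mol; 18×15.999 = 287.982 g → 53.58 wt%.
O in (Mg₀.₇₂Fe₀.₂₈)CO₃: molar mass 93.144 g/mol; 3×15.999 = 47.997 g → 51.53 wt%.
Difference = 53.58 − 51.53 = 2.05 percentage points.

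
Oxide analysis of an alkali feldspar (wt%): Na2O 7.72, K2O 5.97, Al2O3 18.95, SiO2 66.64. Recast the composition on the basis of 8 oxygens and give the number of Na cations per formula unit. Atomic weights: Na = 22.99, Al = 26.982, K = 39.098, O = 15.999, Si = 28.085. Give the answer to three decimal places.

0.672 Na apfu

Na2O (M=61.979): mol = 0.12456; Na = 0.24912, O = 0.12456.
K2O (M=94.195): mol = 0.06338; K = 0.12676, O = 0.06338.
Al2O3 (M=101.961): mol = 0.18586; Al = 0.37172, O = 0.55758.
SiO2 (M=60.083): mol = 1.10913; Si = 1.10913, O = 2.21826.
ΣO = 2.96378; factor = 8/ΣO = 2.69926.
Na apfu = 0.24912 × 2.69926 = 0.672.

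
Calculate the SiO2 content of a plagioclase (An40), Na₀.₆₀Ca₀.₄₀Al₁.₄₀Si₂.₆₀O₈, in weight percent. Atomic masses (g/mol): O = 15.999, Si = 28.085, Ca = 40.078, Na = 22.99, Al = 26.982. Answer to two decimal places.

58.16 wt%

Formula mass = 268.613 g/mol.
2.60 Si → 2.6000 mol SiO2 per formula unit; M(SiO2) = 60.083, so SiO2 mass = 156.216 g.
156.216/268.613 × 100 = 58.16 wt%.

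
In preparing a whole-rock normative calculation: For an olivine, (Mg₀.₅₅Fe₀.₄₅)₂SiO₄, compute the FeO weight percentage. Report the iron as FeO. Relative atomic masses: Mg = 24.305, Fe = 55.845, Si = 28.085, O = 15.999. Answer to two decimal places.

M((Mg₀.₅₅Fe₀.₄₅)₂SiO₄) = 169.077 g/mol; M(FeO) = 71.844 g/mol.
Moles FeO per formula unit = 0.90 Fe ÷ 1 = 0.9000.
FeO fraction = (0.9000 × 71.844) / 169.077 = 64.660/169.077 = 0.3824.

38.24 wt%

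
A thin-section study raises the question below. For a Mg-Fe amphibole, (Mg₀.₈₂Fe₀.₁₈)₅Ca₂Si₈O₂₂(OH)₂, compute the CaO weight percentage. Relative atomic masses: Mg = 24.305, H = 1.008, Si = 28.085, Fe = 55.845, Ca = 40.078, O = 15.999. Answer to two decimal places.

13.34 wt%

M((Mg₀.₈₂Fe₀.₁₈)₅Ca₂Si₈O₂₂(OH)₂) = 840.739 g/mol; M(CaO) = 56.077 g/mol.
Moles CaO per formula unit = 2 Ca ÷ 1 = 2.0000.
CaO fraction = (2.0000 × 56.077) / 840.739 = 112.154/840.739 = 0.1334.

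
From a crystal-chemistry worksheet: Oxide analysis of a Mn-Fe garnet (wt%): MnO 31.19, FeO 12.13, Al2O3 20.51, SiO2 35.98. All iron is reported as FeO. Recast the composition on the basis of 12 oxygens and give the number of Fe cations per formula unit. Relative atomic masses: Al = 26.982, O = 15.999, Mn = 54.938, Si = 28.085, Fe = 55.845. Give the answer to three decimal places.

MnO (M=70.937): mol = 0.43969; Mn = 0.43969, O = 0.43969.
FeO (M=71.844): mol = 0.16884; Fe = 0.16884, O = 0.16884.
Al2O3 (M=101.961): mol = 0.20116; Al = 0.40232, O = 0.60348.
SiO2 (M=60.083): mol = 0.59884; Si = 0.59884, O = 1.19768.
ΣO = 2.40969; factor = 12/ΣO = 4.97989.
Fe apfu = 0.16884 × 4.97989 = 0.841.

0.841 Fe apfu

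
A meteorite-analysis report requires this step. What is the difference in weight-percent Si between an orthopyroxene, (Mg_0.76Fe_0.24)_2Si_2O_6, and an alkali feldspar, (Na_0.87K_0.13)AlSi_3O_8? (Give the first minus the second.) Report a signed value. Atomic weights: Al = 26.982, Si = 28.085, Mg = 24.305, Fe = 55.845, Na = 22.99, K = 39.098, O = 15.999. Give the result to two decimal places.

-5.86 percentage points

First mineral: 56.170 g Si in 215.913 g formula = 26.02 wt% Si.
Second mineral: 84.255 g Si in 264.313 g formula = 31.88 wt% Si.
26.02% − 31.88% gives a difference of -5.86 percentage points.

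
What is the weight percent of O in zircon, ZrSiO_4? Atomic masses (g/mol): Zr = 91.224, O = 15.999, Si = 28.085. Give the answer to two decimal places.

34.91 weight percent

M(ZrSiO_4) = 183.305 g/mol.
O contributes 4 × 15.999 = 63.996 g per mole.
63.996/183.305 = 0.3491 → 34.91%.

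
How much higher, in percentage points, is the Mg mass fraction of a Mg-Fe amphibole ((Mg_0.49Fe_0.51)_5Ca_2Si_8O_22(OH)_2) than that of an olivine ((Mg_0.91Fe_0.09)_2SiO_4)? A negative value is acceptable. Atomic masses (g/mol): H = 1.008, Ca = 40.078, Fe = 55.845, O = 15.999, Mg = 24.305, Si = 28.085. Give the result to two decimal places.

Mg in (Mg_0.49Fe_0.51)_5Ca_2Si_8O_22(OH)_2: molar mass 892.780 g/mol; 2.45×24.305 = 59.547 g → 6.67 wt%.
Mg in (Mg_0.91Fe_0.09)_2SiO_4: molar mass 146.368 g/mol; 1.82×24.305 = 44.235 g → 30.22 wt%.
Difference = 6.67 − 30.22 = -23.55 percentage points.

-23.55 percentage points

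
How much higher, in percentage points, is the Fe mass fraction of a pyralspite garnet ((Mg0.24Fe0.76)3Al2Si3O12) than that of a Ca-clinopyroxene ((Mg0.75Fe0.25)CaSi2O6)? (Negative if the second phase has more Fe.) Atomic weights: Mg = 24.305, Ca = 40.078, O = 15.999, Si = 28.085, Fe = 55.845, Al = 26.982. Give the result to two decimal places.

Fe in (Mg0.24Fe0.76)3Al2Si3O12: molar mass 475.033 g/mol; 2.28×55.845 = 127.327 g → 26.80 wt%.
Fe in (Mg0.75Fe0.25)CaSi2O6: molar mass 224.432 g/mol; 0.25×55.845 = 13.961 g → 6.22 wt%.
Difference = 26.80 − 6.22 = 20.58 percentage points.

20.58 percentage points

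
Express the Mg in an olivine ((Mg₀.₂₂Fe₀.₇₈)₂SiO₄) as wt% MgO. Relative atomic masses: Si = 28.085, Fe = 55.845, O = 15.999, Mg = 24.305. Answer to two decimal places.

9.34 wt%

Formula mass = 189.893 g/mol.
0.44 Mg → 0.4400 mol MgO per formula unit; M(MgO) = 40.304, so MgO mass = 17.734 g.
17.734/189.893 × 100 = 9.34 wt%.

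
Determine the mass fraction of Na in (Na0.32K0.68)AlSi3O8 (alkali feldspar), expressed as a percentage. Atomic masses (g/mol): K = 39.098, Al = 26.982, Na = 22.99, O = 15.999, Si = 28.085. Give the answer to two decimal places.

2.69 mass %

M((Na0.32K0.68)AlSi3O8) = 273.172 g/mol.
Na contributes 0.32 × 22.99 = 7.357 g per mole.
7.357/273.172 = 0.0269 → 2.69%.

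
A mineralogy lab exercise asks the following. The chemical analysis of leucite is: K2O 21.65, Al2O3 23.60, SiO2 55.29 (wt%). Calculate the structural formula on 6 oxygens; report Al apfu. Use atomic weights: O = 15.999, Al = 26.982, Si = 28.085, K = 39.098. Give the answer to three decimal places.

K2O: 21.65/94.195 = 0.22984 mol → 0.45968 mol K, 0.22984 mol O.
Al2O3: 23.60/101.961 = 0.23146 mol → 0.46292 mol Al, 0.69438 mol O.
SiO2: 55.29/60.083 = 0.92023 mol → 0.92023 mol Si, 1.84046 mol O.
Total oxygen = 2.76468 mol. Normalization factor = 6/2.76468 = 2.17023.
Al per 6 O = 0.46292 × 2.17023 = 1.005.

1.005 Al apfu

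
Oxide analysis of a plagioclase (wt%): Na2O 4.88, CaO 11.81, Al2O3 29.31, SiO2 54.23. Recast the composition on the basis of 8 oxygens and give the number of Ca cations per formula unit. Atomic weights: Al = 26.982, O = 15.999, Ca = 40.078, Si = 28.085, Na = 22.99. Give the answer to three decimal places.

4.88 wt% Na2O ÷ 61.979 g/mol = 0.07874 mol, giving 0.15748 Na and 0.07874 O.
11.81 wt% CaO ÷ 56.077 g/mol = 0.21060 mol, giving 0.21060 Ca and 0.21060 O.
29.31 wt% Al2O3 ÷ 101.961 g/mol = 0.28746 mol, giving 0.57492 Al and 0.86238 O.
54.23 wt% SiO2 ÷ 60.083 g/mol = 0.90258 mol, giving 0.90258 Si and 1.80516 O.
Oxygen sums to 2.95688; scaling by 8/2.95688 = 2.70555 puts the formula on 8 O.
Ca: 0.21060 × 2.70555 = 0.570 atoms per formula unit.

0.570 Ca apfu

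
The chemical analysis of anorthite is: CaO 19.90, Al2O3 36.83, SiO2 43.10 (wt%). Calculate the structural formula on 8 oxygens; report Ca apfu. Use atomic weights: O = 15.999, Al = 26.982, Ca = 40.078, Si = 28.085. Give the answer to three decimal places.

0.988 Ca apfu

CaO: 19.90/56.077 = 0.35487 mol → 0.35487 mol Ca, 0.35487 mol O.
Al2O3: 36.83/101.961 = 0.36122 mol → 0.72244 mol Al, 1.08366 mol O.
SiO2: 43.10/60.083 = 0.71734 mol → 0.71734 mol Si, 1.43468 mol O.
Total oxygen = 2.87321 mol. Normalization factor = 8/2.87321 = 2.78434.
Ca per 8 O = 0.35487 × 2.78434 = 0.988.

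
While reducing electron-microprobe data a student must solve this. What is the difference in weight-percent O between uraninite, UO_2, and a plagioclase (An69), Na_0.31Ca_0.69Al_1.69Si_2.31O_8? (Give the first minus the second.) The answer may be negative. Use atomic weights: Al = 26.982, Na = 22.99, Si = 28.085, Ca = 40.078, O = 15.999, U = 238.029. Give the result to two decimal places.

-34.99 percentage points

O in UO_2: molar mass 270.027 g/mol; 2×15.999 = 31.998 g → 11.85 wt%.
O in Na_0.31Ca_0.69Al_1.69Si_2.31O_8: molar mass 273.249 g/mol; 8×15.999 = 127.992 g → 46.84 wt%.
Difference = 11.85 − 46.84 = -34.99 percentage points.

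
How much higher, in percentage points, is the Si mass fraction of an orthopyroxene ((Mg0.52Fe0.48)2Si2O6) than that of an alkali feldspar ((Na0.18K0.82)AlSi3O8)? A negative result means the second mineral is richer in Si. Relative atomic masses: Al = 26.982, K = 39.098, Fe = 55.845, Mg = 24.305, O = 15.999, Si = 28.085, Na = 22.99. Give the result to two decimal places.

-6.28 percentage points

Si in (Mg0.52Fe0.48)2Si2O6: molar mass 231.052 g/mol; 2×28.085 = 56.170 g → 24.31 wt%.
Si in (Na0.18K0.82)AlSi3O8: molar mass 275.428 g/mol; 3×28.085 = 84.255 g → 30.59 wt%.
Difference = 24.31 − 30.59 = -6.28 percentage points.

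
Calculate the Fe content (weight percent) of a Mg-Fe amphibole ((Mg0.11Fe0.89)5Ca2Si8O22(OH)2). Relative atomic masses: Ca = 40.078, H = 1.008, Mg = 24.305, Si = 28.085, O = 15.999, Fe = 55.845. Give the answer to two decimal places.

Molar mass of (Mg0.11Fe0.89)5Ca2Si8O22(OH)2: 0.55·24.305 + 4.45·55.845 + 2·40.078 + 8·28.085 + 24·15.999 + 2·1.008 = 952.706 g/mol.
Mass of Fe per formula unit: 4.45 × 55.845 = 248.510 g.
Weight fraction Fe = 248.510 / 952.706 = 0.2608.

26.08 weight percent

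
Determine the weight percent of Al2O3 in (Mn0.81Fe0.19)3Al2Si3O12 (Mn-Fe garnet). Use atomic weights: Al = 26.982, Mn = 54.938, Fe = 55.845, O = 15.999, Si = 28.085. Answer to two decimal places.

20.58 wt%

Molar mass of (Mn0.81Fe0.19)3Al2Si3O12 = 2.43·54.938 + 0.57·55.845 + 2·26.982 + 3·28.085 + 12·15.999 = 495.538 g/mol.
Each formula unit contains 2 Al, equivalent to 2/2 = 1.0000 mol Al2O3.
M(Al2O3) = 2×26.982 + 3×15.999 = 101.961 g/mol.
Mass of Al2O3 per formula unit = 1.0000 × 101.961 = 101.961 g.
Al2O3 wt% = 101.961 / 495.538 × 100 = 20.58%.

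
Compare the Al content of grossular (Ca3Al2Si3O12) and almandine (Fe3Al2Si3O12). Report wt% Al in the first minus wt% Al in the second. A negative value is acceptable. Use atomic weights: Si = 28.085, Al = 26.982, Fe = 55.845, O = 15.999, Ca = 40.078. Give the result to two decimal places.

First mineral: 53.964 g Al in 450.441 g formula = 11.98 wt% Al.
Second mineral: 53.964 g Al in 497.742 g formula = 10.84 wt% Al.
11.98% − 10.84% gives a difference of 1.14 percentage points.

1.14 percentage points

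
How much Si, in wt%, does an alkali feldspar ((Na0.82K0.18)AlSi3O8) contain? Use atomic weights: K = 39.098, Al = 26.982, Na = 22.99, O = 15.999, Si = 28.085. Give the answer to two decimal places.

31.78 wt%

M((Na0.82K0.18)AlSi3O8) = 265.118 g/mol.
Si contributes 3 × 28.085 = 84.255 g per mole.
84.255/265.118 = 0.3178 → 31.78%.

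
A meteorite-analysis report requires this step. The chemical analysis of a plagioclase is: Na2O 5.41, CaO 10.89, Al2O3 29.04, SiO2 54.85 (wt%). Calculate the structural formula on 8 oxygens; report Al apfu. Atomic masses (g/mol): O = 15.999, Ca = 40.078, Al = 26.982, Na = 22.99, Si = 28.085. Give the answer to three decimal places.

1.539 Al apfu

Na2O (M=61.979): mol = 0.08729; Na = 0.17458, O = 0.08729.
CaO (M=56.077): mol = 0.19420; Ca = 0.19420, O = 0.19420.
Al2O3 (M=101.961): mol = 0.28481; Al = 0.56962, O = 0.85443.
SiO2 (M=60.083): mol = 0.91290; Si = 0.91290, O = 1.82580.
ΣO = 2.96172; factor = 8/ΣO = 2.70113.
Al apfu = 0.56962 × 2.70113 = 1.539.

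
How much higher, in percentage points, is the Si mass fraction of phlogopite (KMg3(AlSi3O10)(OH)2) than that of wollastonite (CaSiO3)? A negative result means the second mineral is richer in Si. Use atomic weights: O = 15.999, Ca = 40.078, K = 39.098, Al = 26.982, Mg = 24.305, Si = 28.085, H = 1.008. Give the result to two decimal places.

-3.99 percentage points

M(KMg3(AlSi3O10)(OH)2) = 417.254 g/mol, so wt% Si = 84.255/417.254 × 100 = 20.19%.
M(CaSiO3) = 116.160 g/mol, so wt% Si = 28.085/116.160 × 100 = 24.18%.
20.19 − 24.18 = -3.99 pp.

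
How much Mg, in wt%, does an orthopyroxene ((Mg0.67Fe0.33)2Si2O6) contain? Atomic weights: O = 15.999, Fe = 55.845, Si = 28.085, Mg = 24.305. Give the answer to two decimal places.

Formula mass = 1.34×24.305 + 0.66×55.845 + 2×28.085 + 6×15.999 = 221.590 g/mol, of which 32.569 g is Mg.
So Mg makes up 32.569/221.590 = 0.1470 of the mass, i.e. 14.70%.

14.70 wt%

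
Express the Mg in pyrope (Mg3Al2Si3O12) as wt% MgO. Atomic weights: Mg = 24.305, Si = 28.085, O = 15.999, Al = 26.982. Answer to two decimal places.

Molar mass of Mg3Al2Si3O12 = 3×24.305 + 2×26.982 + 3×28.085 + 12×15.999 = 403.122 g/mol.
Each formula unit contains 3 Mg, equivalent to 3/1 = 3.0000 mol MgO.
M(MgO) = 1×24.305 + 1×15.999 = 40.304 g/mol.
Mass of MgO per formula unit = 3.0000 × 40.304 = 120.912 g.
MgO wt% = 120.912 / 403.122 × 100 = 29.99%.

29.99 wt%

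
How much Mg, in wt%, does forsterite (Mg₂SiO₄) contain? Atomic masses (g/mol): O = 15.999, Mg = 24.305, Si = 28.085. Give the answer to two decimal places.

34.55 wt%

Formula mass = 2*24.305 + 1*28.085 + 4*15.999 = 140.691 g/mol, of which 48.610 g is Mg.
So Mg makes up 48.610/140.691 = 0.3455 of the mass, i.e. 34.55%.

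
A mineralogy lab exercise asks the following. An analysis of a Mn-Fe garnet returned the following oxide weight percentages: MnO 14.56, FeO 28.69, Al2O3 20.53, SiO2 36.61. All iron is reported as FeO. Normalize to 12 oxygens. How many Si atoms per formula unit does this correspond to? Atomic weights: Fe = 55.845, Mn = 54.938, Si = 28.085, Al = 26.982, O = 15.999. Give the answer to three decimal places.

MnO: 14.56/70.937 = 0.20525 mol → 0.20525 mol Mn, 0.20525 mol O.
FeO: 28.69/71.844 = 0.39934 mol → 0.39934 mol Fe, 0.39934 mol O.
Al2O3: 20.53/101.961 = 0.20135 mol → 0.40270 mol Al, 0.60405 mol O.
SiO2: 36.61/60.083 = 0.60932 mol → 0.60932 mol Si, 1.21864 mol O.
Total oxygen = 2.42728 mol. Normalization factor = 12/2.42728 = 4.94381.
Si per 12 O = 0.60932 × 4.94381 = 3.012.

3.012 Si apfu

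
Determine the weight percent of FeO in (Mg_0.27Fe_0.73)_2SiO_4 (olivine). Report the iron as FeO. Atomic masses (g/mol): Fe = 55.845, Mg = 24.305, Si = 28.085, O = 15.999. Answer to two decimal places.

M((Mg_0.27Fe_0.73)_2SiO_4) = 186.739 g/mol; M(FeO) = 71.844 g/mol.
Moles FeO per formula unit = 1.46 Fe ÷ 1 = 1.4600.
FeO fraction = (1.4600 × 71.844) / 186.739 = 104.892/186.739 = 0.5617.

56.17 wt%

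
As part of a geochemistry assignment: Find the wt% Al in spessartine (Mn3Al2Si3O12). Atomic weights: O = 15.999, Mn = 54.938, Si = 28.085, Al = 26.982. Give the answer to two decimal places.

Molar mass of Mn3Al2Si3O12: 3×54.938 + 2×26.982 + 3×28.085 + 12×15.999 = 495.021 g/mol.
Mass of Al per formula unit: 2 × 26.982 = 53.964 g.
Weight fraction Al = 53.964 / 495.021 = 0.1090.

10.90 mass %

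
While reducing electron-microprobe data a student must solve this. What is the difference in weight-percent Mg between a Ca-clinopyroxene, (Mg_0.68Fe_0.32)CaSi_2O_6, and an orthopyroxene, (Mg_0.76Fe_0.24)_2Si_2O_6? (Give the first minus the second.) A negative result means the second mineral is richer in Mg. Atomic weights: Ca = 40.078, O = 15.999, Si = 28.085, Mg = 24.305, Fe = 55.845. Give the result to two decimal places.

Mg in (Mg_0.68Fe_0.32)CaSi_2O_6: molar mass 226.640 g/mol; 0.68×24.305 = 16.527 g → 7.29 wt%.
Mg in (Mg_0.76Fe_0.24)_2Si_2O_6: molar mass 215.913 g/mol; 1.52×24.305 = 36.944 g → 17.11 wt%.
Difference = 7.29 − 17.11 = -9.82 percentage points.

-9.82 percentage points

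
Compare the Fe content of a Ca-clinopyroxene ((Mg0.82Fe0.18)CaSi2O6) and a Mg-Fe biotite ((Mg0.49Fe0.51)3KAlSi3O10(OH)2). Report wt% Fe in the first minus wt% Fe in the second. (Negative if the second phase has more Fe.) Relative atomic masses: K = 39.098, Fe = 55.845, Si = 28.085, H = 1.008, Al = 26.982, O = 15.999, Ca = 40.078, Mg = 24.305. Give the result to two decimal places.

-13.83 percentage points

M((Mg0.82Fe0.18)CaSi2O6) = 222.224 g/mol, so wt% Fe = 10.052/222.224 × 100 = 4.52%.
M((Mg0.49Fe0.51)3KAlSi3O10(OH)2) = 465.510 g/mol, so wt% Fe = 85.443/465.510 × 100 = 18.35%.
4.52 − 18.35 = -13.83 pp.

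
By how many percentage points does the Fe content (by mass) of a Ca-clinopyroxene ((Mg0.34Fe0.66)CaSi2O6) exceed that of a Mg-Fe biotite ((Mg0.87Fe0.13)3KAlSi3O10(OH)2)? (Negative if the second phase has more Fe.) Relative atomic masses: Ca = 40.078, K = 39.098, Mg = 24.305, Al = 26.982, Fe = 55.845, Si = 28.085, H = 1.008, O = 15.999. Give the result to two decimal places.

10.46 percentage points

First mineral: 36.858 g Fe in 237.363 g formula = 15.53 wt% Fe.
Second mineral: 21.780 g Fe in 429.555 g formula = 5.07 wt% Fe.
15.53% − 5.07% gives a difference of 10.46 percentage points.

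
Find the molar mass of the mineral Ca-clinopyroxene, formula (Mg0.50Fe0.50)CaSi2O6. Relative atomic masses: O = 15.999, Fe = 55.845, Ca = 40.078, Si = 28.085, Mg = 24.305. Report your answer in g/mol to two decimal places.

The formula mass is the sum 0.50×24.305 + 0.50×55.845 + 1×40.078 + 2×28.085 + 6×15.999.

232.32 g/mol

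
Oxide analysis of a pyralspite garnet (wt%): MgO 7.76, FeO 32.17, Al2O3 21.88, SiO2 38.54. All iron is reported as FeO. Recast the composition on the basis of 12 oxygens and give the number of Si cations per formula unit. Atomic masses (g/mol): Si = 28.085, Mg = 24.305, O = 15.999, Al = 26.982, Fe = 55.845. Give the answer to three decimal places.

2.999 Si apfu

MgO (M=40.304): mol = 0.19254; Mg = 0.19254, O = 0.19254.
FeO (M=71.844): mol = 0.44778; Fe = 0.44778, O = 0.44778.
Al2O3 (M=101.961): mol = 0.21459; Al = 0.42918, O = 0.64377.
SiO2 (M=60.083): mol = 0.64145; Si = 0.64145, O = 1.28290.
ΣO = 2.56699; factor = 12/ΣO = 4.67474.
Si apfu = 0.64145 × 4.67474 = 2.999.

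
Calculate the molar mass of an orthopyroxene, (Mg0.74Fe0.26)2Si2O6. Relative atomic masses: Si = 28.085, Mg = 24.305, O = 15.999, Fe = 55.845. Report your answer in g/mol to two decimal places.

Mg: 1.48 × 24.305 = 35.9714
Fe: 0.52 × 55.845 = 29.0394
Si: 2 × 28.085 = 56.1700
O: 6 × 15.999 = 95.9940
Summing the contributions gives the formula mass.

217.17 g/mol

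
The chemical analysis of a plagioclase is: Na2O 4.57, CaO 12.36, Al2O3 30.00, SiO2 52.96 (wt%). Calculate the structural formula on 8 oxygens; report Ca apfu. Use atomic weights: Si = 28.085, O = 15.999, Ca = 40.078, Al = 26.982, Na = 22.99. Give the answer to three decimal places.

0.600 Ca apfu

Na2O: 4.57/61.979 = 0.07373 mol → 0.14746 mol Na, 0.07373 mol O.
CaO: 12.36/56.077 = 0.22041 mol → 0.22041 mol Ca, 0.22041 mol O.
Al2O3: 30.00/101.961 = 0.29423 mol → 0.58846 mol Al, 0.88269 mol O.
SiO2: 52.96/60.083 = 0.88145 mol → 0.88145 mol Si, 1.76290 mol O.
Total oxygen = 2.93973 mol. Normalization factor = 8/2.93973 = 2.72134.
Ca per 8 O = 0.22041 × 2.72134 = 0.600.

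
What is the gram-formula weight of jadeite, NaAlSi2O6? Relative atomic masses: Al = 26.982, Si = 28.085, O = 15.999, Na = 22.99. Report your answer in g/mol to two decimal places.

202.14 g/mol

M = 1(22.99) + 1(26.982) + 2(28.085) + 6(15.999)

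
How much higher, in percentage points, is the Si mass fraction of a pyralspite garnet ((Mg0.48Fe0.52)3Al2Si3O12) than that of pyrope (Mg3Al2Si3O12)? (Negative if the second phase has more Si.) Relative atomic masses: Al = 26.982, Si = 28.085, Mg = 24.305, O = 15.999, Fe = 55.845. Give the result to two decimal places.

Si in (Mg0.48Fe0.52)3Al2Si3O12: molar mass 452.324 g/mol; 3×28.085 = 84.255 g → 18.63 wt%.
Si in Mg3Al2Si3O12: molar mass 403.122 g/mol; 3×28.085 = 84.255 g → 20.90 wt%.
Difference = 18.63 − 20.90 = -2.27 percentage points.

-2.27 percentage points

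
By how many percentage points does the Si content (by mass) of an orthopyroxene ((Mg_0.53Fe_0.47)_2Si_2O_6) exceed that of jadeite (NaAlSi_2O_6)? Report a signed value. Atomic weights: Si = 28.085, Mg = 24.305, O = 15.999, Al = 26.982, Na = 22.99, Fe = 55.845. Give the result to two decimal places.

M((Mg_0.53Fe_0.47)_2Si_2O_6) = 230.422 g/mol, so wt% Si = 56.170/230.422 × 100 = 24.38%.
M(NaAlSi_2O_6) = 202.136 g/mol, so wt% Si = 56.170/202.136 × 100 = 27.79%.
24.38 − 27.79 = -3.41 pp.

-3.41 percentage points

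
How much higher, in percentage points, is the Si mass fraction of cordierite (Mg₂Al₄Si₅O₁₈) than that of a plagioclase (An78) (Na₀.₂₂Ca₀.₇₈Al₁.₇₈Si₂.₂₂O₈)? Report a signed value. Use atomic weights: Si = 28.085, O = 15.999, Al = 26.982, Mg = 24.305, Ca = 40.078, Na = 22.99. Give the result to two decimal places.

Si in Mg₂Al₄Si₅O₁₈: molar mass 584.945 g/mol; 5×28.085 = 140.425 g → 24.01 wt%.
Si in Na₀.₂₂Ca₀.₇₈Al₁.₇₈Si₂.₂₂O₈: molar mass 274.687 g/mol; 2.22×28.085 = 62.349 g → 22.70 wt%.
Difference = 24.01 − 22.70 = 1.31 percentage points.

1.31 percentage points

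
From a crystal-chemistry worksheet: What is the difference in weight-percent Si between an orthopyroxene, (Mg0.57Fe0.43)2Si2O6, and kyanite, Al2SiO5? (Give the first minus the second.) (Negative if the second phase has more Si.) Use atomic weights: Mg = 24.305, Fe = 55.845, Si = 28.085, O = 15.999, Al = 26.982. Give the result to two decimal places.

7.32 percentage points

M((Mg0.57Fe0.43)2Si2O6) = 227.898 g/mol, so wt% Si = 56.170/227.898 × 100 = 24.65%.
M(Al2SiO5) = 162.044 g/mol, so wt% Si = 28.085/162.044 × 100 = 17.33%.
24.65 − 17.33 = 7.32 pp.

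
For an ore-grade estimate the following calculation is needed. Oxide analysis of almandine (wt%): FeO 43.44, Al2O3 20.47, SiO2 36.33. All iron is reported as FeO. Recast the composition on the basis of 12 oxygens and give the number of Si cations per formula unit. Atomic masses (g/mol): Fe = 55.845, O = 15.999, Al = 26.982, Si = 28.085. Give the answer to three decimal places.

3.003 Si apfu

FeO: 43.44/71.844 = 0.60464 mol → 0.60464 mol Fe, 0.60464 mol O.
Al2O3: 20.47/101.961 = 0.20076 mol → 0.40152 mol Al, 0.60228 mol O.
SiO2: 36.33/60.083 = 0.60466 mol → 0.60466 mol Si, 1.20932 mol O.
Total oxygen = 2.41624 mol. Normalization factor = 12/2.41624 = 4.96639.
Si per 12 O = 0.60466 × 4.96639 = 3.003.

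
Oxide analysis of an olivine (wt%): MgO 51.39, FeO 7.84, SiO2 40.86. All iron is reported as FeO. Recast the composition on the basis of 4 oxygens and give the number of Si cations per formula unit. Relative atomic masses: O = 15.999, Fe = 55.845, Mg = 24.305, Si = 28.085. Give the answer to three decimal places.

0.991 Si apfu

51.39 wt% MgO ÷ 40.304 g/mol = 1.27506 mol, giving 1.27506 Mg and 1.27506 O.
7.84 wt% FeO ÷ 71.844 g/mol = 0.10913 mol, giving 0.10913 Fe and 0.10913 O.
40.86 wt% SiO2 ÷ 60.083 g/mol = 0.68006 mol, giving 0.68006 Si and 1.36012 O.
Oxygen sums to 2.74431; scaling by 4/2.74431 = 1.45756 puts the formula on 4 O.
Si: 0.68006 × 1.45756 = 0.991 atoms per formula unit.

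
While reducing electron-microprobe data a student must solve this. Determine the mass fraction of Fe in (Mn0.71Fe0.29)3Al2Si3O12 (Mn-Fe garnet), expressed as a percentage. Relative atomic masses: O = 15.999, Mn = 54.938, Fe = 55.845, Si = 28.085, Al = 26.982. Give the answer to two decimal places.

M((Mn0.71Fe0.29)3Al2Si3O12) = 495.810 g/mol.
Fe contributes 0.87 × 55.845 = 48.585 g per mole.
48.585/495.810 = 0.0980 → 9.80%.

9.80 mass %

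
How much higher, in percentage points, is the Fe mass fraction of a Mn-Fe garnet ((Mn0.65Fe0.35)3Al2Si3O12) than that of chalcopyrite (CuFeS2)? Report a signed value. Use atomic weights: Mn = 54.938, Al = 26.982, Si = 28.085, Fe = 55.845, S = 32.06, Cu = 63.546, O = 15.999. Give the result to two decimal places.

-18.61 percentage points

First mineral: 58.637 g Fe in 495.973 g formula = 11.82 wt% Fe.
Second mineral: 55.845 g Fe in 183.511 g formula = 30.43 wt% Fe.
11.82% − 30.43% gives a difference of -18.61 percentage points.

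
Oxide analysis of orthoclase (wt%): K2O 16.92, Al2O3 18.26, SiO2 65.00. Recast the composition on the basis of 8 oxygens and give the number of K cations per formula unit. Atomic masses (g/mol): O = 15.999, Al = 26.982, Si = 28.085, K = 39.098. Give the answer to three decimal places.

0.998 K apfu

K2O (M=94.195): mol = 0.17963; K = 0.35926, O = 0.17963.
Al2O3 (M=101.961): mol = 0.17909; Al = 0.35818, O = 0.53727.
SiO2 (M=60.083): mol = 1.08184; Si = 1.08184, O = 2.16368.
ΣO = 2.88058; factor = 8/ΣO = 2.77722.
K apfu = 0.35926 × 2.77722 = 0.998.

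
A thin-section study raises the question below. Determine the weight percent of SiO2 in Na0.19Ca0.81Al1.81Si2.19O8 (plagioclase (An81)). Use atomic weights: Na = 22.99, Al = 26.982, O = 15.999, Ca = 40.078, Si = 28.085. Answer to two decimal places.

47.82 wt%

Formula mass = 275.167 g/mol.
2.19 Si → 2.1900 mol SiO2 per formula unit; M(SiO2) = 60.083, so SiO2 mass = 131.582 g.
131.582/275.167 × 100 = 47.82 wt%.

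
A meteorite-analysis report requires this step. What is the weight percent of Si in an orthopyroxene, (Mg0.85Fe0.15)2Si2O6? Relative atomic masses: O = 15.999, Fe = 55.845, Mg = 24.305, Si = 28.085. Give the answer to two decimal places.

26.72 wt%

M((Mg0.85Fe0.15)2Si2O6) = 210.236 g/mol.
Si contributes 2 × 28.085 = 56.170 g per mole.
56.170/210.236 = 0.2672 → 26.72%.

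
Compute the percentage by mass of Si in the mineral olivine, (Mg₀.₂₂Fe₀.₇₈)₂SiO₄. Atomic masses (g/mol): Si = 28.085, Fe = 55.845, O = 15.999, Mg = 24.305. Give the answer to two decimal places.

M((Mg₀.₂₂Fe₀.₇₈)₂SiO₄) = 189.893 g/mol.
Si contributes 1 × 28.085 = 28.085 g per mole.
28.085/189.893 = 0.1479 → 14.79%.

14.79 mass %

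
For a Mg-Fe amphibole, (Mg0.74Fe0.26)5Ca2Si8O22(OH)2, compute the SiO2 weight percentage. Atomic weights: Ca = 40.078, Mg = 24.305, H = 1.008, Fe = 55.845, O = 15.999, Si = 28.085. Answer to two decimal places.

Formula mass = 853.355 g/mol.
8 Si → 8.0000 mol SiO2 per formula unit; M(SiO2) = 60.083, so SiO2 mass = 480.664 g.
480.664/853.355 × 100 = 56.33 wt%.

56.33 wt%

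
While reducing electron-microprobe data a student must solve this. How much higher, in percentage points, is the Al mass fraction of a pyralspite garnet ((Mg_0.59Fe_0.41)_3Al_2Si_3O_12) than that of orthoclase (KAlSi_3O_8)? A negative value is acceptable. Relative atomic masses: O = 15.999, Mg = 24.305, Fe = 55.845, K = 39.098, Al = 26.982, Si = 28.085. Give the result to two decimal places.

First mineral: 53.964 g Al in 441.916 g formula = 12.21 wt% Al.
Second mineral: 26.982 g Al in 278.327 g formula = 9.69 wt% Al.
12.21% − 9.69% gives a difference of 2.52 percentage points.

2.52 percentage points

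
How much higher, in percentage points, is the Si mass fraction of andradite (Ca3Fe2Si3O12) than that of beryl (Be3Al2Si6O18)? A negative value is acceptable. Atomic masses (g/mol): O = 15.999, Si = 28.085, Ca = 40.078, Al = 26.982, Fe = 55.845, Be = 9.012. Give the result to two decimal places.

M(Ca3Fe2Si3O12) = 508.167 g/mol, so wt% Si = 84.255/508.167 × 100 = 16.58%.
M(Be3Al2Si6O18) = 537.492 g/mol, so wt% Si = 168.510/537.492 × 100 = 31.35%.
16.58 − 31.35 = -14.77 pp.

-14.77 percentage points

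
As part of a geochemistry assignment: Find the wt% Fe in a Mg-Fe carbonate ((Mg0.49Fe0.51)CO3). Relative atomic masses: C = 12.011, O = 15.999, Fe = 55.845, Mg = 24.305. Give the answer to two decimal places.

28.37 mass %

Molar mass of (Mg0.49Fe0.51)CO3: 0.49·24.305 + 0.51·55.845 + 1·12.011 + 3·15.999 = 100.398 g/mol.
Mass of Fe per formula unit: 0.51 × 55.845 = 28.481 g.
Weight fraction Fe = 28.481 / 100.398 = 0.2837.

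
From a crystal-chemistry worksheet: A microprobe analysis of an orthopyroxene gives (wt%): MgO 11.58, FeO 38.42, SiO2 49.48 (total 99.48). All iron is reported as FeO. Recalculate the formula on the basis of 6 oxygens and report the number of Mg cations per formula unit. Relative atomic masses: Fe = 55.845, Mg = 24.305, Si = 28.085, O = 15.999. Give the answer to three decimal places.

0.698 Mg apfu

MgO: 11.58/40.304 = 0.28732 mol → 0.28732 mol Mg, 0.28732 mol O.
FeO: 38.42/71.844 = 0.53477 mol → 0.53477 mol Fe, 0.53477 mol O.
SiO2: 49.48/60.083 = 0.82353 mol → 0.82353 mol Si, 1.64706 mol O.
Total oxygen = 2.46915 mol. Normalization factor = 6/2.46915 = 2.42999.
Mg per 6 O = 0.28732 × 2.42999 = 0.698.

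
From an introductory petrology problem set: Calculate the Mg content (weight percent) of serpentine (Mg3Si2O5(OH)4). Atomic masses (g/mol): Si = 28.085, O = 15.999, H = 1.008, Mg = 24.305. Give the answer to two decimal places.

Molar mass of Mg3Si2O5(OH)4: 3×24.305 + 2×28.085 + 9×15.999 + 4×1.008 = 277.108 g/mol.
Mass of Mg per formula unit: 3 × 24.305 = 72.915 g.
Weight fraction Mg = 72.915 / 277.108 = 0.2631.

26.31 weight percent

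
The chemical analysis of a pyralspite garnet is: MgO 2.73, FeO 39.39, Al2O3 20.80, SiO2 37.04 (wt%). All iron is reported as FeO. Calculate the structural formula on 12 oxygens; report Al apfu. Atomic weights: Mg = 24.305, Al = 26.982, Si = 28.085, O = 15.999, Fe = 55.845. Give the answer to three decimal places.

MgO (M=40.304): mol = 0.06774; Mg = 0.06774, O = 0.06774.
FeO (M=71.844): mol = 0.54827; Fe = 0.54827, O = 0.54827.
Al2O3 (M=101.961): mol = 0.20400; Al = 0.40800, O = 0.61200.
SiO2 (M=60.083): mol = 0.61648; Si = 0.61648, O = 1.23296.
ΣO = 2.46097; factor = 12/ΣO = 4.87613.
Al apfu = 0.40800 × 4.87613 = 1.989.

1.989 Al apfu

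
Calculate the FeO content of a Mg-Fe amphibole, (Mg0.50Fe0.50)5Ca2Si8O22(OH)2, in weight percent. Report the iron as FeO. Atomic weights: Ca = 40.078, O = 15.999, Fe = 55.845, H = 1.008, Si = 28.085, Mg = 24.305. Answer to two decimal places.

M((Mg0.50Fe0.50)5Ca2Si8O22(OH)2) = 891.203 g/mol; M(FeO) = 71.844 g/mol.
Moles FeO per formula unit = 2.50 Fe ÷ 1 = 2.5000.
FeO fraction = (2.5000 × 71.844) / 891.203 = 179.610/891.203 = 0.2015.

20.15 wt%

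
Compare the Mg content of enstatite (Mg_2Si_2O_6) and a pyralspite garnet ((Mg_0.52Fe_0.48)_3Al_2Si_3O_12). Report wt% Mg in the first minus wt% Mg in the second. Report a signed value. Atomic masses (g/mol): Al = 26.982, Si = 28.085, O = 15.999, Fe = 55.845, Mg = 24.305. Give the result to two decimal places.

15.76 percentage points

Mg in Mg_2Si_2O_6: molar mass 200.774 g/mol; 2×24.305 = 48.610 g → 24.21 wt%.
Mg in (Mg_0.52Fe_0.48)_3Al_2Si_3O_12: molar mass 448.540 g/mol; 1.56×24.305 = 37.916 g → 8.45 wt%.
Difference = 24.21 − 8.45 = 15.76 percentage points.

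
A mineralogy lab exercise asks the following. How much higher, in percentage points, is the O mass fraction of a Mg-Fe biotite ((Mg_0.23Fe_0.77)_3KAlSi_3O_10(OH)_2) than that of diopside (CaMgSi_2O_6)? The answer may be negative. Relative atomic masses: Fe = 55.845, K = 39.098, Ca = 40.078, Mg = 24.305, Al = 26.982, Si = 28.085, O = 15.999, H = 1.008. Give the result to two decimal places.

-5.16 percentage points

First mineral: 191.988 g O in 490.111 g formula = 39.17 wt% O.
Second mineral: 95.994 g O in 216.547 g formula = 44.33 wt% O.
39.17% − 44.33% gives a difference of -5.16 percentage points.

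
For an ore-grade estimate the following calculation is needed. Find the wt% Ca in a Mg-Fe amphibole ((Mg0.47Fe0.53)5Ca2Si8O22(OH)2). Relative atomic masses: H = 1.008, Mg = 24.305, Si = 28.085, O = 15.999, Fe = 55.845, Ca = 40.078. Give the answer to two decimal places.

M((Mg0.47Fe0.53)5Ca2Si8O22(OH)2) = 895.934 g/mol.
Ca contributes 2 × 40.078 = 80.156 g per mole.
80.156/895.934 = 0.0895 → 8.95%.

8.95 wt%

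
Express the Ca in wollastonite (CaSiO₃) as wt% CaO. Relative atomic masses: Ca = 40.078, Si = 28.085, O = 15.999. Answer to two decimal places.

48.28 wt%

M(CaSiO₃) = 116.160 g/mol; M(CaO) = 56.077 g/mol.
Moles CaO per formula unit = 1 Ca ÷ 1 = 1.0000.
CaO fraction = (1.0000 × 56.077) / 116.160 = 56.077/116.160 = 0.4828.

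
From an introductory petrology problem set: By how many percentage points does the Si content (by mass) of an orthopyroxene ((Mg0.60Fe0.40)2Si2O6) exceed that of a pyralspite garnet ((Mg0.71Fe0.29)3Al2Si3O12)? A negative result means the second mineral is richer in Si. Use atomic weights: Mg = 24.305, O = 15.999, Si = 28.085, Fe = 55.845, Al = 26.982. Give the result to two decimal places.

5.28 percentage points

Si in (Mg0.60Fe0.40)2Si2O6: molar mass 226.006 g/mol; 2×28.085 = 56.170 g → 24.85 wt%.
Si in (Mg0.71Fe0.29)3Al2Si3O12: molar mass 430.562 g/mol; 3×28.085 = 84.255 g → 19.57 wt%.
Difference = 24.85 − 19.57 = 5.28 percentage points.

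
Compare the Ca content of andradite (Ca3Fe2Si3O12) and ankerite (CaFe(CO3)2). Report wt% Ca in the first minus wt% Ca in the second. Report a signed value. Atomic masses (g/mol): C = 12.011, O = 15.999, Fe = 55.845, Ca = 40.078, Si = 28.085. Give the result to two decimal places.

5.10 percentage points

First mineral: 120.234 g Ca in 508.167 g formula = 23.66 wt% Ca.
Second mineral: 40.078 g Ca in 215.939 g formula = 18.56 wt% Ca.
23.66% − 18.56% gives a difference of 5.10 percentage points.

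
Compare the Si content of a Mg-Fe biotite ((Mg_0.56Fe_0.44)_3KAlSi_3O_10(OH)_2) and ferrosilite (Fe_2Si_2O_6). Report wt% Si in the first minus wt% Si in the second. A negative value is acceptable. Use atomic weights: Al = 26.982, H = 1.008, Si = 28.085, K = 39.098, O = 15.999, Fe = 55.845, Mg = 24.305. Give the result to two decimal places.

M((Mg_0.56Fe_0.44)_3KAlSi_3O_10(OH)_2) = 458.887 g/mol, so wt% Si = 84.255/458.887 × 100 = 18.36%.
M(Fe_2Si_2O_6) = 263.854 g/mol, so wt% Si = 56.170/263.854 × 100 = 21.29%.
18.36 − 21.29 = -2.93 pp.

-2.93 percentage points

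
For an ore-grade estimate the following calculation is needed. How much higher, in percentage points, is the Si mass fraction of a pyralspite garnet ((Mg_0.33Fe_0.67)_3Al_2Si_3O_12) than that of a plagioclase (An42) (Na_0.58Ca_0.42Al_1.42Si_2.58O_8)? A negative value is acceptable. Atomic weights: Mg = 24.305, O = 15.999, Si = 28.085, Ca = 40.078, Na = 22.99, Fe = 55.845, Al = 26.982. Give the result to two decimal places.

First mineral: 84.255 g Si in 466.517 g formula = 18.06 wt% Si.
Second mineral: 72.459 g Si in 268.933 g formula = 26.94 wt% Si.
18.06% − 26.94% gives a difference of -8.88 percentage points.

-8.88 percentage points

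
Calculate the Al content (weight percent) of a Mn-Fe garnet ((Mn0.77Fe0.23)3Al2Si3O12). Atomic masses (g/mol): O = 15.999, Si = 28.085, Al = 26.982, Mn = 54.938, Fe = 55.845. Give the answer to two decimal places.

Molar mass of (Mn0.77Fe0.23)3Al2Si3O12: 2.31×54.938 + 0.69×55.845 + 2×26.982 + 3×28.085 + 12×15.999 = 495.647 g/mol.
Mass of Al per formula unit: 2 × 26.982 = 53.964 g.
Weight fraction Al = 53.964 / 495.647 = 0.1089.

10.89 weight percent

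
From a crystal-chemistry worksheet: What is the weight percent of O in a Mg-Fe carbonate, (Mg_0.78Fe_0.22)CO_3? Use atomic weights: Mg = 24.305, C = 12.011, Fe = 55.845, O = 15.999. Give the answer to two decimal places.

52.60 mass %

M((Mg_0.78Fe_0.22)CO_3) = 91.252 g/mol.
O contributes 3 × 15.999 = 47.997 g per mole.
47.997/91.252 = 0.5260 → 52.60%.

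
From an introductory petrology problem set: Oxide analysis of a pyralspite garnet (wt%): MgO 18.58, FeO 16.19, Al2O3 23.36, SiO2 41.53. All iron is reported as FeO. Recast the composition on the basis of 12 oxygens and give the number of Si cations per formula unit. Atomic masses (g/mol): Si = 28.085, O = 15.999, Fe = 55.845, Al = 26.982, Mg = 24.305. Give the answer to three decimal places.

3.010 Si apfu

MgO (M=40.304): mol = 0.46100; Mg = 0.46100, O = 0.46100.
FeO (M=71.844): mol = 0.22535; Fe = 0.22535, O = 0.22535.
Al2O3 (M=101.961): mol = 0.22911; Al = 0.45822, O = 0.68733.
SiO2 (M=60.083): mol = 0.69121; Si = 0.69121, O = 1.38242.
ΣO = 2.75610; factor = 12/ΣO = 4.35398.
Si apfu = 0.69121 × 4.35398 = 3.010.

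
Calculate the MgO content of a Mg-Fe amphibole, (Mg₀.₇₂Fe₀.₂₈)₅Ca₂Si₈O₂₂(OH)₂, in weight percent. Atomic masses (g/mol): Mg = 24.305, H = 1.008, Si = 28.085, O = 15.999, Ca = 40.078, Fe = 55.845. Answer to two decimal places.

M((Mg₀.₇₂Fe₀.₂₈)₅Ca₂Si₈O₂₂(OH)₂) = 856.509 g/mol; M(MgO) = 40.304 g/mol.
Moles MgO per formula unit = 3.60 Mg ÷ 1 = 3.6000.
MgO fraction = (3.6000 × 40.304) / 856.509 = 145.094/856.509 = 0.1694.

16.94 wt%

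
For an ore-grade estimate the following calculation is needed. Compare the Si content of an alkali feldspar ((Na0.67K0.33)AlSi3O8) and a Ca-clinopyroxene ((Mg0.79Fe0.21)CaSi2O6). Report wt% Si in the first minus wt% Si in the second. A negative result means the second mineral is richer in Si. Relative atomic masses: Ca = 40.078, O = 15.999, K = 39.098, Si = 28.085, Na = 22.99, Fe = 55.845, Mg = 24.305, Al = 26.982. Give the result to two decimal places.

6.32 percentage points

M((Na0.67K0.33)AlSi3O8) = 267.535 g/mol, so wt% Si = 84.255/267.535 × 100 = 31.49%.
M((Mg0.79Fe0.21)CaSi2O6) = 223.170 g/mol, so wt% Si = 56.170/223.170 × 100 = 25.17%.
31.49 − 25.17 = 6.32 pp.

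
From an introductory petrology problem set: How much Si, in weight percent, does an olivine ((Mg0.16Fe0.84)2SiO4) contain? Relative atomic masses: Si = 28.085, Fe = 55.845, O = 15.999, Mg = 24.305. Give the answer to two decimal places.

14.50 weight percent

Formula mass = 0.32*24.305 + 1.68*55.845 + 1*28.085 + 4*15.999 = 193.678 g/mol, of which 28.085 g is Si.
So Si makes up 28.085/193.678 = 0.1450 of the mass, i.e. 14.50%.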